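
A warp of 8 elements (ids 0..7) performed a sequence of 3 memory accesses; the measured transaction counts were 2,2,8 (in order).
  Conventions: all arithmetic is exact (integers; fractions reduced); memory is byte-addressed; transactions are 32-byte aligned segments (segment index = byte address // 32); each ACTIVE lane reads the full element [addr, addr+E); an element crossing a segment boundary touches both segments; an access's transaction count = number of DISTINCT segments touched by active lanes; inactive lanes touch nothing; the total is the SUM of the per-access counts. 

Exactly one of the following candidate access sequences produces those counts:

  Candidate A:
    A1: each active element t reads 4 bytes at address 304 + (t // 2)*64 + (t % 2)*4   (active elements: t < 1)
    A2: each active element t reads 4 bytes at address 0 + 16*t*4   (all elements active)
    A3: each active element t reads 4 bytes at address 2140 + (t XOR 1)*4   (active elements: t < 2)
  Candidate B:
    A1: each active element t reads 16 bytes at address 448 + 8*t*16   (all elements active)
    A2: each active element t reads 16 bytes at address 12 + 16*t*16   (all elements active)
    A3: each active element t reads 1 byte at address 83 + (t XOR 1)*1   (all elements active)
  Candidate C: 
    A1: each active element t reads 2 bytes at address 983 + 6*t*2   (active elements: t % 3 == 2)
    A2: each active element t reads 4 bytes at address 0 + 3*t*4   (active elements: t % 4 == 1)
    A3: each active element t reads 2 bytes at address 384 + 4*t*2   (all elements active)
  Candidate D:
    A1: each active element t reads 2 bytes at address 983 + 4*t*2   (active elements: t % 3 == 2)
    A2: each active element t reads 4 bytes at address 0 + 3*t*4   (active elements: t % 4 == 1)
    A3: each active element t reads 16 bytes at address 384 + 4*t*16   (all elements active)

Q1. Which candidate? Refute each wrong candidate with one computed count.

A: A1 gives 1 transaction, not 2
B: A1 gives 8 transactions, not 2
C: A3 gives 2 transactions, not 8
D: all counts match (2,2,8)

Answer: D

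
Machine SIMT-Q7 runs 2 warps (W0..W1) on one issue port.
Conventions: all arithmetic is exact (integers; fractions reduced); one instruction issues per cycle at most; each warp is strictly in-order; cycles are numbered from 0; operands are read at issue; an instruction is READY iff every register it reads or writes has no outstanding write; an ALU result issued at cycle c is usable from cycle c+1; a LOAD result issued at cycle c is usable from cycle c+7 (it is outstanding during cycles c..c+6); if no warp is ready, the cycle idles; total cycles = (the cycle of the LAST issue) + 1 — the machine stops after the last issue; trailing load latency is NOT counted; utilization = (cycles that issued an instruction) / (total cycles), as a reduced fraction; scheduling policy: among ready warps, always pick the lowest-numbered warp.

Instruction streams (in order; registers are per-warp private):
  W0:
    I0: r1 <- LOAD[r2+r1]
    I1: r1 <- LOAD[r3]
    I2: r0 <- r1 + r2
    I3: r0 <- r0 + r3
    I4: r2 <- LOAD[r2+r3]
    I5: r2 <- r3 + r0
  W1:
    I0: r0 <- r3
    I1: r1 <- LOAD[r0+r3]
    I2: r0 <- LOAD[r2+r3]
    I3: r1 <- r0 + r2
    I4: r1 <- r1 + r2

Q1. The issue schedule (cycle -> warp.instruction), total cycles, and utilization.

cycle 0: W0.I0
cycle 1: W1.I0
cycle 2: W1.I1
cycle 3: W1.I2
cycle 4: idle
cycle 5: idle
cycle 6: idle
cycle 7: W0.I1
cycle 8: idle
cycle 9: idle
cycle 10: W1.I3
cycle 11: W1.I4
cycle 12: idle
cycle 13: idle
cycle 14: W0.I2
cycle 15: W0.I3
cycle 16: W0.I4
cycle 17: idle
cycle 18: idle
cycle 19: idle
cycle 20: idle
cycle 21: idle
cycle 22: idle
cycle 23: W0.I5

Answer: 24 cycles, utilization 11/24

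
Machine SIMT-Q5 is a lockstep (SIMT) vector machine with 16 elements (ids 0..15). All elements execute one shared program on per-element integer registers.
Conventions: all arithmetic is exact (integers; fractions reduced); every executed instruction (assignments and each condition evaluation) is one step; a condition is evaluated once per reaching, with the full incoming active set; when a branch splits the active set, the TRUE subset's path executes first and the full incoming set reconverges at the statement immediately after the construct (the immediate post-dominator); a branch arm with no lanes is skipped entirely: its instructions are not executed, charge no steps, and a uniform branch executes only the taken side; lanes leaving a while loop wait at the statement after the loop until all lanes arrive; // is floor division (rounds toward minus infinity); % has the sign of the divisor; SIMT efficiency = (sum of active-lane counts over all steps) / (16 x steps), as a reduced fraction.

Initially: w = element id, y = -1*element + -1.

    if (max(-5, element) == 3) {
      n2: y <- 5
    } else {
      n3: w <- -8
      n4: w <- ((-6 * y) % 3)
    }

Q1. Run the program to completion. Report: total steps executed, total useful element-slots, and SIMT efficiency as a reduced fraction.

Answer: 4 steps, 47 useful, 47/64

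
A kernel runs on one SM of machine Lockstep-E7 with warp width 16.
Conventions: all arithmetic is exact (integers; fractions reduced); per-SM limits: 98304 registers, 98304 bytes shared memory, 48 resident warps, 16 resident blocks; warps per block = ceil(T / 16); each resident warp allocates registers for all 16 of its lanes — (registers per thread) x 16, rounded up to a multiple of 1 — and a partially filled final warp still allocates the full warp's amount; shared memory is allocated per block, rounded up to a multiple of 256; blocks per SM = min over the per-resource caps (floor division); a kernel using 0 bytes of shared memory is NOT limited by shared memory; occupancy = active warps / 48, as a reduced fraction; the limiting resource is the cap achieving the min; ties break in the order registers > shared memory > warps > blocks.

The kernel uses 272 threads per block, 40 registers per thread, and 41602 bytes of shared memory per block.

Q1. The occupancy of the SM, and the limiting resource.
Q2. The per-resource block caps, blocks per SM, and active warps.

Answer: occupancy 17/24, limited by shared memory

registers: 9 blocks
shared memory: 2 blocks
warps: 2 blocks
blocks: 16 blocks

Answer: 2 blocks, 34 active warps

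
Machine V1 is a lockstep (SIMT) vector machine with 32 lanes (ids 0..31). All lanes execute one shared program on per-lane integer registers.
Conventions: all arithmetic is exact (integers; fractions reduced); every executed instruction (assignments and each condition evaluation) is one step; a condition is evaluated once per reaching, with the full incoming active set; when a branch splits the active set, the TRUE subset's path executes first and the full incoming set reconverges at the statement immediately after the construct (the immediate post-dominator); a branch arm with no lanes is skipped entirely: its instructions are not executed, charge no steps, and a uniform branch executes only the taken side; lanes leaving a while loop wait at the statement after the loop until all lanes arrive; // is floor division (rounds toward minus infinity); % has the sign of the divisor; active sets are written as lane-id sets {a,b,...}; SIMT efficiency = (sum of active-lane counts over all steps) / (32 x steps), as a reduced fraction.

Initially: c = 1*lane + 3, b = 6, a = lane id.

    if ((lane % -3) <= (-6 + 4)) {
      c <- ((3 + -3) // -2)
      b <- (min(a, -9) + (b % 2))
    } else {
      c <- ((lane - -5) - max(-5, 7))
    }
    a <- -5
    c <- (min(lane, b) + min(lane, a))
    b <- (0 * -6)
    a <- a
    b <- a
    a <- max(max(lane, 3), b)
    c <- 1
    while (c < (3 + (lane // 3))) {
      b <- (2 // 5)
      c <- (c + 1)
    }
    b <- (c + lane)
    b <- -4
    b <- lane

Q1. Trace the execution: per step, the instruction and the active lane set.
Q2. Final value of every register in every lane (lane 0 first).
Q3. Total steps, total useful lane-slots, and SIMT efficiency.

step 0: eval ((lane % -3) <= (-6 + 4)) {0,1,2,3,4,5,6,7,8,9,10,11,12,13,14,15,16,17,18,19,20,21,22,23,24,25,26,27,28,29,30,31}
step 1: c <- ((3 + -3) // -2)        {1,4,7,10,13,16,19,22,25,28,31}
step 2: b <- (min(a, -9) + (b % 2))  {1,4,7,10,13,16,19,22,25,28,31}
step 3: c <- ((lane - -5) - max(-5, 7)) {0,2,3,5,6,8,9,11,12,14,15,17,18,20,21,23,24,26,27,29,30}
step 4: a <- -5                      {0,1,2,3,4,5,6,7,8,9,10,11,12,13,14,15,16,17,18,19,20,21,22,23,24,25,26,27,28,29,30,31}
step 5: c <- (min(lane, b) + min(lane, a)) {0,1,2,3,4,5,6,7,8,9,10,11,12,13,14,15,16,17,18,19,20,21,22,23,24,25,26,27,28,29,30,31}
step 6: b <- (0 * -6)                {0,1,2,3,4,5,6,7,8,9,10,11,12,13,14,15,16,17,18,19,20,21,22,23,24,25,26,27,28,29,30,31}
step 7: a <- a                       {0,1,2,3,4,5,6,7,8,9,10,11,12,13,14,15,16,17,18,19,20,21,22,23,24,25,26,27,28,29,30,31}
step 8: b <- a                       {0,1,2,3,4,5,6,7,8,9,10,11,12,13,14,15,16,17,18,19,20,21,22,23,24,25,26,27,28,29,30,31}
step 9: a <- max(max(lane, 3), b)    {0,1,2,3,4,5,6,7,8,9,10,11,12,13,14,15,16,17,18,19,20,21,22,23,24,25,26,27,28,29,30,31}
step 10: c <- 1                       {0,1,2,3,4,5,6,7,8,9,10,11,12,13,14,15,16,17,18,19,20,21,22,23,24,25,26,27,28,29,30,31}
step 11: eval (c < (3 + (lane // 3))) {0,1,2,3,4,5,6,7,8,9,10,11,12,13,14,15,16,17,18,19,20,21,22,23,24,25,26,27,28,29,30,31}
step 12: b <- (2 // 5)                {0,1,2,3,4,5,6,7,8,9,10,11,12,13,14,15,16,17,18,19,20,21,22,23,24,25,26,27,28,29,30,31}
step 13: c <- (c + 1)                 {0,1,2,3,4,5,6,7,8,9,10,11,12,13,14,15,16,17,18,19,20,21,22,23,24,25,26,27,28,29,30,31}
step 14: eval (c < (3 + (lane // 3))) {0,1,2,3,4,5,6,7,8,9,10,11,12,13,14,15,16,17,18,19,20,21,22,23,24,25,26,27,28,29,30,31}
step 15: b <- (2 // 5)                {0,1,2,3,4,5,6,7,8,9,10,11,12,13,14,15,16,17,18,19,20,21,22,23,24,25,26,27,28,29,30,31}
step 16: c <- (c + 1)                 {0,1,2,3,4,5,6,7,8,9,10,11,12,13,14,15,16,17,18,19,20,21,22,23,24,25,26,27,28,29,30,31}
step 17: eval (c < (3 + (lane // 3))) {0,1,2,3,4,5,6,7,8,9,10,11,12,13,14,15,16,17,18,19,20,21,22,23,24,25,26,27,28,29,30,31}
step 18: b <- (2 // 5)                {3,4,5,6,7,8,9,10,11,12,13,14,15,16,17,18,19,20,21,22,23,24,25,26,27,28,29,30,31}
step 19: c <- (c + 1)                 {3,4,5,6,7,8,9,10,11,12,13,14,15,16,17,18,19,20,21,22,23,24,25,26,27,28,29,30,31}
step 20: eval (c < (3 + (lane // 3))) {3,4,5,6,7,8,9,10,11,12,13,14,15,16,17,18,19,20,21,22,23,24,25,26,27,28,29,30,31}
step 21: b <- (2 // 5)                {6,7,8,9,10,11,12,13,14,15,16,17,18,19,20,21,22,23,24,25,26,27,28,29,30,31}
step 22: c <- (c + 1)                 {6,7,8,9,10,11,12,13,14,15,16,17,18,19,20,21,22,23,24,25,26,27,28,29,30,31}
step 23: eval (c < (3 + (lane // 3))) {6,7,8,9,10,11,12,13,14,15,16,17,18,19,20,21,22,23,24,25,26,27,28,29,30,31}
step 24: b <- (2 // 5)                {9,10,11,12,13,14,15,16,17,18,19,20,21,22,23,24,25,26,27,28,29,30,31}
step 25: c <- (c + 1)                 {9,10,11,12,13,14,15,16,17,18,19,20,21,22,23,24,25,26,27,28,29,30,31}
step 26: eval (c < (3 + (lane // 3))) {9,10,11,12,13,14,15,16,17,18,19,20,21,22,23,24,25,26,27,28,29,30,31}
step 27: b <- (2 // 5)                {12,13,14,15,16,17,18,19,20,21,22,23,24,25,26,27,28,29,30,31}
step 28: c <- (c + 1)                 {12,13,14,15,16,17,18,19,20,21,22,23,24,25,26,27,28,29,30,31}
step 29: eval (c < (3 + (lane // 3))) {12,13,14,15,16,17,18,19,20,21,22,23,24,25,26,27,28,29,30,31}
step 30: b <- (2 // 5)                {15,16,17,18,19,20,21,22,23,24,25,26,27,28,29,30,31}
step 31: c <- (c + 1)                 {15,16,17,18,19,20,21,22,23,24,25,26,27,28,29,30,31}
step 32: eval (c < (3 + (lane // 3))) {15,16,17,18,19,20,21,22,23,24,25,26,27,28,29,30,31}
step 33: b <- (2 // 5)                {18,19,20,21,22,23,24,25,26,27,28,29,30,31}
step 34: c <- (c + 1)                 {18,19,20,21,22,23,24,25,26,27,28,29,30,31}
step 35: eval (c < (3 + (lane // 3))) {18,19,20,21,22,23,24,25,26,27,28,29,30,31}
step 36: b <- (2 // 5)                {21,22,23,24,25,26,27,28,29,30,31}
step 37: c <- (c + 1)                 {21,22,23,24,25,26,27,28,29,30,31}
step 38: eval (c < (3 + (lane // 3))) {21,22,23,24,25,26,27,28,29,30,31}
step 39: b <- (2 // 5)                {24,25,26,27,28,29,30,31}
step 40: c <- (c + 1)                 {24,25,26,27,28,29,30,31}
step 41: eval (c < (3 + (lane // 3))) {24,25,26,27,28,29,30,31}
step 42: b <- (2 // 5)                {27,28,29,30,31}
step 43: c <- (c + 1)                 {27,28,29,30,31}
step 44: eval (c < (3 + (lane // 3))) {27,28,29,30,31}
step 45: b <- (2 // 5)                {30,31}
step 46: c <- (c + 1)                 {30,31}
step 47: eval (c < (3 + (lane // 3))) {30,31}
step 48: b <- (c + lane)              {0,1,2,3,4,5,6,7,8,9,10,11,12,13,14,15,16,17,18,19,20,21,22,23,24,25,26,27,28,29,30,31}
step 49: b <- -4                      {0,1,2,3,4,5,6,7,8,9,10,11,12,13,14,15,16,17,18,19,20,21,22,23,24,25,26,27,28,29,30,31}
step 50: b <- lane                    {0,1,2,3,4,5,6,7,8,9,10,11,12,13,14,15,16,17,18,19,20,21,22,23,24,25,26,27,28,29,30,31}

Answer: 51 steps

c: 3,3,3,4,4,4,5,5,5,6,6,6,7,7,7,8,8,8,9,9,9,10,10,10,11,11,11,12,12,12,13,13
b: 0,1,2,3,4,5,6,7,8,9,10,11,12,13,14,15,16,17,18,19,20,21,22,23,24,25,26,27,28,29,30,31
a: 3,3,3,3,4,5,6,7,8,9,10,11,12,13,14,15,16,17,18,19,20,21,22,23,24,25,26,27,28,29,30,31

steps = 51; useful = 1084; efficiency = 1084/1632 = 271/408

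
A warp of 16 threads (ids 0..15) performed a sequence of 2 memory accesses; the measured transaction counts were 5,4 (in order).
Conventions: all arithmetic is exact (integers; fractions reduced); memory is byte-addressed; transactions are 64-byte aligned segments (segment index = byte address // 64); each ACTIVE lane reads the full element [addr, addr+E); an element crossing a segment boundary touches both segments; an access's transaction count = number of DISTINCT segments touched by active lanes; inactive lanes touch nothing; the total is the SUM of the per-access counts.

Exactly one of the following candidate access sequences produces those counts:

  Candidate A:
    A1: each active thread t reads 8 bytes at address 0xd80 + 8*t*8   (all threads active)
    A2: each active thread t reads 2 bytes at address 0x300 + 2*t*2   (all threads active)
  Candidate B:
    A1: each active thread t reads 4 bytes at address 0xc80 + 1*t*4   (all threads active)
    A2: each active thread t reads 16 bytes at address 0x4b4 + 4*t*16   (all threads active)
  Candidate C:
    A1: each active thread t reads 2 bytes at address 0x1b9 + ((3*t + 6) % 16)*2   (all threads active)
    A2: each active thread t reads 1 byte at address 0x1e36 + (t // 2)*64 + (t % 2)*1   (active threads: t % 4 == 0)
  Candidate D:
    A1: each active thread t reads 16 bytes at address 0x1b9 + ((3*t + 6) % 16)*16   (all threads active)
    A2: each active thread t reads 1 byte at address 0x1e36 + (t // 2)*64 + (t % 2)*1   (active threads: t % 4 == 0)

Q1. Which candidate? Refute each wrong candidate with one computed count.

A: A1 gives 16 transactions, not 5
B: A1 gives 1 transaction, not 5
C: A1 gives 2 transactions, not 5
D: all counts match (5,4)

Answer: D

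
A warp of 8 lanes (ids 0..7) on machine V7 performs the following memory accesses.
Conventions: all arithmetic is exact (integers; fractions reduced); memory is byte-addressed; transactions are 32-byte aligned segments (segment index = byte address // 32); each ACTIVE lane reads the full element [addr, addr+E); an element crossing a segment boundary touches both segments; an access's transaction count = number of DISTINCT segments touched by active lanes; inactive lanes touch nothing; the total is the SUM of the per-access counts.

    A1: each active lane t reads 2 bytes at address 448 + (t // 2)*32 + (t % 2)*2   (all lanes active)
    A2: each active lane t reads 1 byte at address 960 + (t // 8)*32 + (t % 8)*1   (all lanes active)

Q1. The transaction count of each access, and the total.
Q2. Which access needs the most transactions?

A1: 4 transactions
A2: 1 transaction

Answer: 4,1; total 5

Answer: A1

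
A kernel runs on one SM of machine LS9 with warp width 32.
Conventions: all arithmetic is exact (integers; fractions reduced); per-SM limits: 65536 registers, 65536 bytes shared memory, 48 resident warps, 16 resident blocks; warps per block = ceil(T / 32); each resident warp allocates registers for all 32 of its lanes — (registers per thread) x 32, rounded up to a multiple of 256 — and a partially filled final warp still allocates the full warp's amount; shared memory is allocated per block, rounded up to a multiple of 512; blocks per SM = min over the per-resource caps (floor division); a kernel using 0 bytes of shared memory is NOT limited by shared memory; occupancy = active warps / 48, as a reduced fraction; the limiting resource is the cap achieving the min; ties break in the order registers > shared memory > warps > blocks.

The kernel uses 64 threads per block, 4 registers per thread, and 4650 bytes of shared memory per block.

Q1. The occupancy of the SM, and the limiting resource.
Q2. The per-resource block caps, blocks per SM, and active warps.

Answer: occupancy 1/2, limited by shared memory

registers: 128 blocks
shared memory: 12 blocks
warps: 24 blocks
blocks: 16 blocks

Answer: 12 blocks, 24 active warps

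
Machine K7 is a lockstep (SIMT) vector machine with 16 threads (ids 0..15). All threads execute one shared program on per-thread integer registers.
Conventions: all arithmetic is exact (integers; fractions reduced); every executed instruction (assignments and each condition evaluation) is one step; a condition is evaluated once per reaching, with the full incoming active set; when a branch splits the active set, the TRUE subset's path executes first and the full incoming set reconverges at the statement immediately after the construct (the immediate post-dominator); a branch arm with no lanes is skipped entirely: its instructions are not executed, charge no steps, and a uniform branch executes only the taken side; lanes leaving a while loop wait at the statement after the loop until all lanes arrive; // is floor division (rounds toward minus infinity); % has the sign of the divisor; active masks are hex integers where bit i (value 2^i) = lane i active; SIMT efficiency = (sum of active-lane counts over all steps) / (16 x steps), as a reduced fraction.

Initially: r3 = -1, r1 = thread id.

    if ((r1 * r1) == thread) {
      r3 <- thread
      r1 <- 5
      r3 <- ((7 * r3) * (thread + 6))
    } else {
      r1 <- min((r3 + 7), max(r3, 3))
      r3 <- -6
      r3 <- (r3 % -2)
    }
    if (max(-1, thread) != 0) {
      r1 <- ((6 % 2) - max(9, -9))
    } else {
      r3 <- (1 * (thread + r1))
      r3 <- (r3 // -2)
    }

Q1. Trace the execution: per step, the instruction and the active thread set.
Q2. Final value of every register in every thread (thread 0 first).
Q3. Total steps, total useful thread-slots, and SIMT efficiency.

step 0: eval ((r1 * r1) == thread)   0xffff
step 1: r3 <- thread                 0x0003
step 2: r1 <- 5                      0x0003
step 3: r3 <- ((7 * r3) * (thread + 6)) 0x0003
step 4: r1 <- min((r3 + 7), max(r3, 3)) 0xfffc
step 5: r3 <- -6                     0xfffc
step 6: r3 <- (r3 % -2)              0xfffc
step 7: eval (max(-1, thread) != 0)  0xffff
step 8: r1 <- ((6 % 2) - max(9, -9)) 0xfffe
step 9: r3 <- (1 * (thread + r1))    0x0001
step 10: r3 <- (r3 // -2)             0x0001

Answer: 11 steps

r3: -3,49,0,0,0,0,0,0,0,0,0,0,0,0,0,0
r1: 5,-9,-9,-9,-9,-9,-9,-9,-9,-9,-9,-9,-9,-9,-9,-9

steps = 11; useful = 97; efficiency = 97/176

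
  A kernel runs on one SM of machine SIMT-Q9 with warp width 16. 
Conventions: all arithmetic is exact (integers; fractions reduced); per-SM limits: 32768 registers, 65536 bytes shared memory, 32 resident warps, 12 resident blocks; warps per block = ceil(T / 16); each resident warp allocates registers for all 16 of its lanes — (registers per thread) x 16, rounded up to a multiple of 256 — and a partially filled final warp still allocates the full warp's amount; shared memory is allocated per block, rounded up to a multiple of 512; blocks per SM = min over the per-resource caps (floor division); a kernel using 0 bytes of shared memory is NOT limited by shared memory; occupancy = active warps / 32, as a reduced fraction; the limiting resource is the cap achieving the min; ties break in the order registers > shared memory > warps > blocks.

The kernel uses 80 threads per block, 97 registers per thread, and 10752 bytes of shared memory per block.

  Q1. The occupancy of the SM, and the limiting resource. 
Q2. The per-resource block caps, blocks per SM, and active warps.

Answer: occupancy 15/32, limited by registers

registers: 3 blocks
shared memory: 6 blocks
warps: 6 blocks
blocks: 12 blocks

Answer: 3 blocks, 15 active warps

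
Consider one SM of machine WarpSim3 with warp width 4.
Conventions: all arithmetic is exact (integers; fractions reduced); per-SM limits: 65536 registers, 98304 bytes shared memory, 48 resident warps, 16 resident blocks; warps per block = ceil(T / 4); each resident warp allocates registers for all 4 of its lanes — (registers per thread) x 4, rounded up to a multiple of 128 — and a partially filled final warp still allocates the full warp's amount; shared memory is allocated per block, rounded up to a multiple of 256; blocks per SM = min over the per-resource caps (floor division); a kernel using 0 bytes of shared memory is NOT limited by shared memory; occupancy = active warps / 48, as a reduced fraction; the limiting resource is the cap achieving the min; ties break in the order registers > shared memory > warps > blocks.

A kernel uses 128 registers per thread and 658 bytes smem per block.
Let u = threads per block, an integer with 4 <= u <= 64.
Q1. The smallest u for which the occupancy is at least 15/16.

Answer: u = 9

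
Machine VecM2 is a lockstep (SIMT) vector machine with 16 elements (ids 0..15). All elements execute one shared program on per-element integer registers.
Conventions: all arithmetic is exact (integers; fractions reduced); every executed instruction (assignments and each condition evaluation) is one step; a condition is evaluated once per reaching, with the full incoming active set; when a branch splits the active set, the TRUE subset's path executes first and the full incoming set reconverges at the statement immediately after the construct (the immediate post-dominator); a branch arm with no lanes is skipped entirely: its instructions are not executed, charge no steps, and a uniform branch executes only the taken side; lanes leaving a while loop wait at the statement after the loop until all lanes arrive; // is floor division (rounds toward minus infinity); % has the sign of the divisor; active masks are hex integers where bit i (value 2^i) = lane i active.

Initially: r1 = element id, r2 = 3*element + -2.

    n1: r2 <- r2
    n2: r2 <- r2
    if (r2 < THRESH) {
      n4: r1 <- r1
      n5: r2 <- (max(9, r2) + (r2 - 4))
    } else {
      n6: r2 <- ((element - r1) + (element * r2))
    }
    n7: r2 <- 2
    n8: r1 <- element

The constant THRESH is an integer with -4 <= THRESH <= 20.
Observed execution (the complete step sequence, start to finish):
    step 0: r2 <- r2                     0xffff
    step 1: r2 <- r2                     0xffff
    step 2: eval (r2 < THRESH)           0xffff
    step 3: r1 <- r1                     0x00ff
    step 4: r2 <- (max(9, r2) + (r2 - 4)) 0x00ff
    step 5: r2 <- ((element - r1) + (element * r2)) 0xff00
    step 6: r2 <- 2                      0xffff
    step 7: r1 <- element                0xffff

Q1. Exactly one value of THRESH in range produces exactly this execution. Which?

Answer: THRESH = 20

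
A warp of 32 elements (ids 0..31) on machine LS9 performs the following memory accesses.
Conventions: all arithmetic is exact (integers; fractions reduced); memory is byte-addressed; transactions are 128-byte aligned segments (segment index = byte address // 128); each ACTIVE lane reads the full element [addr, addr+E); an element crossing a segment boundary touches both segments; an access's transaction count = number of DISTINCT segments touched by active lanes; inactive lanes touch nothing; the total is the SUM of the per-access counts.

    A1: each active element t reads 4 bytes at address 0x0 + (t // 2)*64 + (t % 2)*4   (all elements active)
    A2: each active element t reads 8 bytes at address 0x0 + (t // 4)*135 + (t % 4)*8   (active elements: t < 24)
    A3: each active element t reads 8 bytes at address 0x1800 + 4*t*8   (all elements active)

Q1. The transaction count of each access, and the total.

A1: 8 transactions
A2: 6 transactions
A3: 8 transactions

Answer: 8,6,8; total 22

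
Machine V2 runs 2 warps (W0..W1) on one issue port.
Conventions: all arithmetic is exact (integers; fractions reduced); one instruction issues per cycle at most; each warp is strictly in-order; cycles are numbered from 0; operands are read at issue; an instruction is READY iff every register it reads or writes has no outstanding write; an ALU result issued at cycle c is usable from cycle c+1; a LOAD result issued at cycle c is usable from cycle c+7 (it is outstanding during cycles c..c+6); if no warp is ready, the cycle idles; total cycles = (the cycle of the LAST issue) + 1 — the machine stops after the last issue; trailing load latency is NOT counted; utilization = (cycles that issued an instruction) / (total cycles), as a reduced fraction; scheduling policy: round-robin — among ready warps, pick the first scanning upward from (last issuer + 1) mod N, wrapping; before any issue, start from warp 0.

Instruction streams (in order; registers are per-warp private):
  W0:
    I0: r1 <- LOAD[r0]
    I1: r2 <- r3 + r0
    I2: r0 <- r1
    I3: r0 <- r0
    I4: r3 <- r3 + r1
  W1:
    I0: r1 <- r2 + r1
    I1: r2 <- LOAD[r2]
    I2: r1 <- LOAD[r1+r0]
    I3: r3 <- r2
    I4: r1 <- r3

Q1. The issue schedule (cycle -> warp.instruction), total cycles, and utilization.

cycle 0: W0.I0
cycle 1: W1.I0
cycle 2: W0.I1
cycle 3: W1.I1
cycle 4: W1.I2
cycle 5: idle
cycle 6: idle
cycle 7: W0.I2
cycle 8: W0.I3
cycle 9: W0.I4
cycle 10: W1.I3
cycle 11: W1.I4

Answer: 12 cycles, utilization 5/6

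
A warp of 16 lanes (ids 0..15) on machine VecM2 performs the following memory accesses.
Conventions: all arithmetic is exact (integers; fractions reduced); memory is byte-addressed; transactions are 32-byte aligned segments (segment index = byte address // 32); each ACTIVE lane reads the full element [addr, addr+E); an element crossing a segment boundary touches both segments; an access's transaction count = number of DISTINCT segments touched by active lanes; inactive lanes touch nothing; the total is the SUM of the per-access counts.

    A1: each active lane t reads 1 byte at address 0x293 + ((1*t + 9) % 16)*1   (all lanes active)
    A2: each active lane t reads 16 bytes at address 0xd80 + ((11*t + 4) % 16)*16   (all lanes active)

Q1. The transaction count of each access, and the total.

A1: 2 transactions
A2: 8 transactions

Answer: 2,8; total 10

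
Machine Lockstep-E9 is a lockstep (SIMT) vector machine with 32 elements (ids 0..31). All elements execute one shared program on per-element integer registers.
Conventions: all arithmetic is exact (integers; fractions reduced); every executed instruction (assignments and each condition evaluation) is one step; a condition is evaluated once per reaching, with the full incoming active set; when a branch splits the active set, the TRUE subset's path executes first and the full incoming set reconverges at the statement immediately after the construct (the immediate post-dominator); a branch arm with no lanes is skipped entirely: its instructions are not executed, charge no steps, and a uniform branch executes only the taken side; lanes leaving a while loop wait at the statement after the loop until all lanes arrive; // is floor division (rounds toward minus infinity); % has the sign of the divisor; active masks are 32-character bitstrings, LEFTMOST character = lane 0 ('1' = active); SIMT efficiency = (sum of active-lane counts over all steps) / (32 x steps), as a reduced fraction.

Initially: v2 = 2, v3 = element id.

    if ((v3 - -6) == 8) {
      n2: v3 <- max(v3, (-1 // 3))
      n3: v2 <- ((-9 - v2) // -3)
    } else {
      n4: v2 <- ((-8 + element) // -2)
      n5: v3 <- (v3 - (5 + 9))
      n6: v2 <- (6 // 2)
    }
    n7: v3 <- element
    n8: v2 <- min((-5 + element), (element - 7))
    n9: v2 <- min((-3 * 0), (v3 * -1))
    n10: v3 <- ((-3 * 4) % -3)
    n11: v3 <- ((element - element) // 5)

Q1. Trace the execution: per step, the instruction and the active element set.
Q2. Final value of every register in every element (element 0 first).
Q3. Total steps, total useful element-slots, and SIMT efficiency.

step 0: eval ((v3 - -6) == 8)        11111111111111111111111111111111
step 1: v3 <- max(v3, (-1 // 3))     00100000000000000000000000000000
step 2: v2 <- ((-9 - v2) // -3)      00100000000000000000000000000000
step 3: v2 <- ((-8 + element) // -2) 11011111111111111111111111111111
step 4: v3 <- (v3 - (5 + 9))         11011111111111111111111111111111
step 5: v2 <- (6 // 2)               11011111111111111111111111111111
step 6: v3 <- element                11111111111111111111111111111111
step 7: v2 <- min((-5 + element), (element - 7)) 11111111111111111111111111111111
step 8: v2 <- min((-3 * 0), (v3 * -1)) 11111111111111111111111111111111
step 9: v3 <- ((-3 * 4) % -3)        11111111111111111111111111111111
step 10: v3 <- ((element - element) // 5) 11111111111111111111111111111111

Answer: 11 steps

v2: 0,-1,-2,-3,-4,-5,-6,-7,-8,-9,-10,-11,-12,-13,-14,-15,-16,-17,-18,-19,-20,-21,-22,-23,-24,-25,-26,-27,-28,-29,-30,-31
v3: 0,0,0,0,0,0,0,0,0,0,0,0,0,0,0,0,0,0,0,0,0,0,0,0,0,0,0,0,0,0,0,0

steps = 11; useful = 287; efficiency = 287/352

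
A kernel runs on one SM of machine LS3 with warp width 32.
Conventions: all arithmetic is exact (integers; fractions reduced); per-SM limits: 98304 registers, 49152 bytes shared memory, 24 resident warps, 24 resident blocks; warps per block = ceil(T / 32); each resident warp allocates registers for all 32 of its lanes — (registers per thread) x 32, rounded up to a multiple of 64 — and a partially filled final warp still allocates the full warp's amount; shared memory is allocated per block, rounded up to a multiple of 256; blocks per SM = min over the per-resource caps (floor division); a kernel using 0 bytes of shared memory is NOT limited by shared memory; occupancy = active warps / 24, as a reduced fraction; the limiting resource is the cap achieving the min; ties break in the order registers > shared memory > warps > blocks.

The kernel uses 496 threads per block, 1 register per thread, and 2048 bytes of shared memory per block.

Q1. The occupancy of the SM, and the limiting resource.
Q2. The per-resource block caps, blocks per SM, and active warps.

Answer: occupancy 2/3, limited by warps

registers: 96 blocks
shared memory: 24 blocks
warps: 1 block
blocks: 24 blocks

Answer: 1 block, 16 active warps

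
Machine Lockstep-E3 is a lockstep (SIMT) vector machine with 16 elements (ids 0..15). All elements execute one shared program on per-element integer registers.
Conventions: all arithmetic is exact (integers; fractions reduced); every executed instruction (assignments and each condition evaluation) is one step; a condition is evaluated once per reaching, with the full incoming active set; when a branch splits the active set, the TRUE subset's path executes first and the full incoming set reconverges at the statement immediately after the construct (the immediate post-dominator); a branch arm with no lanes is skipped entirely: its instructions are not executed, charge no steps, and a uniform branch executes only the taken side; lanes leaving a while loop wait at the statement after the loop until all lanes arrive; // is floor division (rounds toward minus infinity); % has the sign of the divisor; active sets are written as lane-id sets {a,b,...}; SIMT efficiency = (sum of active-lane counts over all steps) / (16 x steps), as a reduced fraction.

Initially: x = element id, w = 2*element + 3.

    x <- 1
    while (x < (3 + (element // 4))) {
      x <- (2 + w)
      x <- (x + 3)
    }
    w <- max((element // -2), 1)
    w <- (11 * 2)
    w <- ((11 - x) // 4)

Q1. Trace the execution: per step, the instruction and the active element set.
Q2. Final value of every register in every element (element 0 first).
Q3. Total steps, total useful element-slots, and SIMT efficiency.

step 0: x <- 1                       {0,1,2,3,4,5,6,7,8,9,10,11,12,13,14,15}
step 1: eval (x < (3 + (element // 4))) {0,1,2,3,4,5,6,7,8,9,10,11,12,13,14,15}
step 2: x <- (2 + w)                 {0,1,2,3,4,5,6,7,8,9,10,11,12,13,14,15}
step 3: x <- (x + 3)                 {0,1,2,3,4,5,6,7,8,9,10,11,12,13,14,15}
step 4: eval (x < (3 + (element // 4))) {0,1,2,3,4,5,6,7,8,9,10,11,12,13,14,15}
step 5: w <- max((element // -2), 1) {0,1,2,3,4,5,6,7,8,9,10,11,12,13,14,15}
step 6: w <- (11 * 2)                {0,1,2,3,4,5,6,7,8,9,10,11,12,13,14,15}
step 7: w <- ((11 - x) // 4)         {0,1,2,3,4,5,6,7,8,9,10,11,12,13,14,15}

Answer: 8 steps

x: 8,10,12,14,16,18,20,22,24,26,28,30,32,34,36,38
w: 0,0,-1,-1,-2,-2,-3,-3,-4,-4,-5,-5,-6,-6,-7,-7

steps = 8; useful = 128; efficiency = 128/128 = 1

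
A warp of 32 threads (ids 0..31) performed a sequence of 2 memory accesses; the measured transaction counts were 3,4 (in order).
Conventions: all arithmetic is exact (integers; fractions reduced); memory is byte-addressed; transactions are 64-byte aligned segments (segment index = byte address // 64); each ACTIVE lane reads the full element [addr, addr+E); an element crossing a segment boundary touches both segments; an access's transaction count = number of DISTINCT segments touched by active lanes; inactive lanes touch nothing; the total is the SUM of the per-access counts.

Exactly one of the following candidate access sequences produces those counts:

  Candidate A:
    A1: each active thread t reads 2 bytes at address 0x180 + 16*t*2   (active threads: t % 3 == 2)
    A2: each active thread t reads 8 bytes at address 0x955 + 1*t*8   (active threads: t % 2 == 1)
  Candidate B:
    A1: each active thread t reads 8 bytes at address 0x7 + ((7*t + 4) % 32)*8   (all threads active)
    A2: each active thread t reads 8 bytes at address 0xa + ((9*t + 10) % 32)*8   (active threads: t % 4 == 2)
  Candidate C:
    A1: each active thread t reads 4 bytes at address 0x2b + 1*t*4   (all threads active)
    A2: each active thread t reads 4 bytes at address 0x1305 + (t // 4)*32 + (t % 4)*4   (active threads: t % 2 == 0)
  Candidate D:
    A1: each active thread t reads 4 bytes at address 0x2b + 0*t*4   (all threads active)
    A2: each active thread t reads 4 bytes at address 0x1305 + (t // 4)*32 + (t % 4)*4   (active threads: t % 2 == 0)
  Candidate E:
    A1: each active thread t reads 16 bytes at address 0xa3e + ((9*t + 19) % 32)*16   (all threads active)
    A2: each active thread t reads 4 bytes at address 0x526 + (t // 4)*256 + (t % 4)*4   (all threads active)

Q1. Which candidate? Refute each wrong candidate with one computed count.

A: A1 gives 10 transactions, not 3
B: A1 gives 5 transactions, not 3
D: A1 gives 1 transaction, not 3
E: A1 gives 9 transactions, not 3
C: all counts match (3,4)

Answer: C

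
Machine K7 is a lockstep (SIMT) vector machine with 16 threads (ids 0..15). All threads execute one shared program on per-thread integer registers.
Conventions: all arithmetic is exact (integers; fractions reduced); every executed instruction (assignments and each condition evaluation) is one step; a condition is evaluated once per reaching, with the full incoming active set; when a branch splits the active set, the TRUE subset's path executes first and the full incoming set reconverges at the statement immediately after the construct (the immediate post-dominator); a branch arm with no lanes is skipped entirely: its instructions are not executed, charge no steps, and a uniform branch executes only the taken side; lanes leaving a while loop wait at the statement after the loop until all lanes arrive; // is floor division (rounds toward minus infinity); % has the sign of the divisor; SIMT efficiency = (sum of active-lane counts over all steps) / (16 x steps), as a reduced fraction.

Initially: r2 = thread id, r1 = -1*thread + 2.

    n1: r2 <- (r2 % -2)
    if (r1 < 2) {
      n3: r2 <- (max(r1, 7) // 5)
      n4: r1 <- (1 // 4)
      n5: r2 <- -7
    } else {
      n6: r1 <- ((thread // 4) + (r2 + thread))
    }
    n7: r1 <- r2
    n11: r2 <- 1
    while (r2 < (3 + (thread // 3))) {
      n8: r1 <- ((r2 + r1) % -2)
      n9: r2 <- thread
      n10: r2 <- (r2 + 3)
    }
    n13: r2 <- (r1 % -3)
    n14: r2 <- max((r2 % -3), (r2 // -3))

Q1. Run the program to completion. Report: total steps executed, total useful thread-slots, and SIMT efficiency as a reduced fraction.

Answer: 15 steps, 222 useful, 37/40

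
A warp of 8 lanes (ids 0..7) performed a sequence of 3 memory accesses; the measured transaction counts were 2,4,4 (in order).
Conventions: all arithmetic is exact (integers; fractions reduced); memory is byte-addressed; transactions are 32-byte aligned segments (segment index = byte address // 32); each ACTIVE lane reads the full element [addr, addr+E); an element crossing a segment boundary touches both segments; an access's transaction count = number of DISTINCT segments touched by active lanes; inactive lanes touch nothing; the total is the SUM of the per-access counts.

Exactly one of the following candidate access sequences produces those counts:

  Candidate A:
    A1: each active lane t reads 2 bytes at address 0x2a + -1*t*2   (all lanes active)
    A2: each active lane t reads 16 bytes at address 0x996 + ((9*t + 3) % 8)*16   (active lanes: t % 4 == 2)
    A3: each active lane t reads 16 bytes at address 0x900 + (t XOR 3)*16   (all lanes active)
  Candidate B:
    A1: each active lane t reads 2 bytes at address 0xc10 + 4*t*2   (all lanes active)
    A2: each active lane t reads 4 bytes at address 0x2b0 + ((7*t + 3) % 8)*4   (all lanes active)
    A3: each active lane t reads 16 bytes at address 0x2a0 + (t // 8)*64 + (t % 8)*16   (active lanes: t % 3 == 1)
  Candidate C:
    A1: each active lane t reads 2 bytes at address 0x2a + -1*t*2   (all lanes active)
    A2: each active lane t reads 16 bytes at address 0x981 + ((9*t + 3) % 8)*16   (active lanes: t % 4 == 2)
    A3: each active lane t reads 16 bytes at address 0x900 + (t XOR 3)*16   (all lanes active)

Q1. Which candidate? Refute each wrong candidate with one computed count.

A: A2 gives 2 transactions, not 4
B: A1 gives 3 transactions, not 2
C: all counts match (2,4,4)

Answer: C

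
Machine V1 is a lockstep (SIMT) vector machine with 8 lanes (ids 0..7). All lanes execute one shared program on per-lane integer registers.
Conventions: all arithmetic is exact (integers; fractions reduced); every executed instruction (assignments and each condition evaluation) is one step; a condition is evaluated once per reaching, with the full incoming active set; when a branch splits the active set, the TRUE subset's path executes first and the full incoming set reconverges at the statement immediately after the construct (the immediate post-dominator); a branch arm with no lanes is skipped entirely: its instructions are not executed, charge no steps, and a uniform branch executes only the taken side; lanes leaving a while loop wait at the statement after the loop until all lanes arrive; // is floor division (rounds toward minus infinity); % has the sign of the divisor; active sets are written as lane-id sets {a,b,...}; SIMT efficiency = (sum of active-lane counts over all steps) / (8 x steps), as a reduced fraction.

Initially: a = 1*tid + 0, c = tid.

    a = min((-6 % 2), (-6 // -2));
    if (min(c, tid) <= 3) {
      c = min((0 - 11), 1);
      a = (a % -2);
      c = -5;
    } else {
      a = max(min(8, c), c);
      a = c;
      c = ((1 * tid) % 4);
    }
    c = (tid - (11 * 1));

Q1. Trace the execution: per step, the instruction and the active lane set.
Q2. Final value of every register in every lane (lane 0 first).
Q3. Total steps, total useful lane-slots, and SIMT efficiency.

step 0: a <- min((-6 % 2), (-6 // -2)) {0,1,2,3,4,5,6,7}
step 1: eval (min(c, tid) <= 3)      {0,1,2,3,4,5,6,7}
step 2: c <- min((0 - 11), 1)        {0,1,2,3}
step 3: a <- (a % -2)                {0,1,2,3}
step 4: c <- -5                      {0,1,2,3}
step 5: a <- max(min(8, c), c)       {4,5,6,7}
step 6: a <- c                       {4,5,6,7}
step 7: c <- ((1 * tid) % 4)         {4,5,6,7}
step 8: c <- (tid - (11 * 1))        {0,1,2,3,4,5,6,7}

Answer: 9 steps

a: 0,0,0,0,4,5,6,7
c: -11,-10,-9,-8,-7,-6,-5,-4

steps = 9; useful = 48; efficiency = 48/72 = 2/3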